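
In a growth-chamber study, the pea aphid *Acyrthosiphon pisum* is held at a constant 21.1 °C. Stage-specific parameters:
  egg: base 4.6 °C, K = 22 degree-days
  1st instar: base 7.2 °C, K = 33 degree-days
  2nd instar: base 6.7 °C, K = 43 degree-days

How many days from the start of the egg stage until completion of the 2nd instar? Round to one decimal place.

6.7 days

egg: 22 / (21.1 − 4.6) = 22 / 16.5 = 1.333 d.
1st instar: 33 / (21.1 − 7.2) = 33 / 13.9 = 2.374 d.
2nd instar: 43 / (21.1 − 6.7) = 43 / 14.4 = 2.986 d.
Sum = 6.694 ≈ 6.7 days.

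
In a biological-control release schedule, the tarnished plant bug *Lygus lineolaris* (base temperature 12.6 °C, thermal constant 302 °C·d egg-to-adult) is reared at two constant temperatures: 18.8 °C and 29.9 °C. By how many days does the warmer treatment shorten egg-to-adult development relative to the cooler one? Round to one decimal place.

At 18.8 °C: 302 / (18.8 − 12.6) = 302 / 6.2 = 48.710 d.
At 29.9 °C: 302 / (29.9 − 12.6) = 302 / 17.3 = 17.457 d.
Difference = |48.710 − 17.457| = 31.253 ≈ 31.3 days.

31.3 days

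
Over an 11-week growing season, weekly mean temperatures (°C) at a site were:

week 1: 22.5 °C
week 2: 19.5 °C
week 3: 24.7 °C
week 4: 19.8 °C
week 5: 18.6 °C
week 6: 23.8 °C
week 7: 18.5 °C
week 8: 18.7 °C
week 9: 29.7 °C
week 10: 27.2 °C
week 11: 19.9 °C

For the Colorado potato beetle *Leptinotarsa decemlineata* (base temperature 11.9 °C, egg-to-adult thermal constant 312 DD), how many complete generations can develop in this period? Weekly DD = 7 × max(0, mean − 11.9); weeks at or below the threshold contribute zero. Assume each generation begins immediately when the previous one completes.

2 generations

Weekly DD (7 × max(0, T̄ − 11.9)): 74.2, 53.2, 89.6, 55.3, 46.9, 83.3, 46.2, 47.6, 124.6, 107.1, 56.0.
Season total = 784.0 DD.
Complete generations = ⌊784.0 / 312⌋ = 2.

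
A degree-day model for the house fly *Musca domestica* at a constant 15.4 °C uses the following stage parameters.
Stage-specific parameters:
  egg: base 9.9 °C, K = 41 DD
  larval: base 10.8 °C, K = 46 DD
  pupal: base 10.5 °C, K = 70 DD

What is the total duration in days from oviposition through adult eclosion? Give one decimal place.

egg: 41 / (15.4 − 9.9) = 41 / 5.5 = 7.455 d.
larval: 46 / (15.4 − 10.8) = 46 / 4.6 = 10.000 d.
pupal: 70 / (15.4 − 10.5) = 70 / 4.9 = 14.286 d.
Sum = 31.740 ≈ 31.7 days.

31.7 days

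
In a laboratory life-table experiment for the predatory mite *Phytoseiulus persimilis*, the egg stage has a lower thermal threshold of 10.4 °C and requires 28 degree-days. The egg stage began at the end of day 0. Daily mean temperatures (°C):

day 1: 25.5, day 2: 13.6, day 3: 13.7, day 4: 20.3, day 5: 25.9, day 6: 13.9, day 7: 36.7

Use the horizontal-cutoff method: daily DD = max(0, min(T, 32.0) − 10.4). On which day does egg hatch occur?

Daily DD above 10.4 °C (capped at 21.6): 15.1, 3.2, 3.3, 9.9, 15.5, 3.5, 21.6.
Cumulative: 15.1, 18.3, 21.6, 31.5, 47.0, 50.5, 72.1.
The total first reaches 28 DD on day 4.

day 4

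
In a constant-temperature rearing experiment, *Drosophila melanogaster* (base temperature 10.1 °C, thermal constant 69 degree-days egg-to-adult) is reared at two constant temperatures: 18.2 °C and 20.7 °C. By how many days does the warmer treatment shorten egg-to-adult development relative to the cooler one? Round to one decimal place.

At 18.2 °C: 69 / (18.2 − 10.1) = 69 / 8.1 = 8.519 d.
At 20.7 °C: 69 / (20.7 − 10.1) = 69 / 10.6 = 6.509 d.
Difference = |8.519 − 6.509| = 2.009 ≈ 2.0 days.

2.0 days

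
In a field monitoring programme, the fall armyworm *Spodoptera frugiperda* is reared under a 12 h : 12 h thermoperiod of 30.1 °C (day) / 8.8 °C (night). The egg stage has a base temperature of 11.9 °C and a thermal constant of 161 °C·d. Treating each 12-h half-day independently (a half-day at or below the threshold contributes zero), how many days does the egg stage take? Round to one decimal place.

Day half: max(0, 30.1 − 11.9) × 0.5 = 18.2 × 0.5 = 9.10 DD.
Night half: max(0, 8.8 − 11.9) × 0.5 = 0.0 × 0.5 = 0.00 DD.
Per 24 h: 9.10 DD/day.
Duration = 161 / 9.10 = 17.692 ≈ 17.7 days.

17.7 days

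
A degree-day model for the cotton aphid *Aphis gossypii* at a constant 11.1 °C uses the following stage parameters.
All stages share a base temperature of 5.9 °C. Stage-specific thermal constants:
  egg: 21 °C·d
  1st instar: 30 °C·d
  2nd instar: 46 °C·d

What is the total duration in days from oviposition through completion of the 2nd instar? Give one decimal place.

Daily accumulation at 11.1 °C = 11.1 − 5.9 = 5.2 DD/day.
Total K = 21 + 30 + 46 = 97 DD.
Total duration = 97 / 5.2 = 18.654 ≈ 18.7 days.

18.7 days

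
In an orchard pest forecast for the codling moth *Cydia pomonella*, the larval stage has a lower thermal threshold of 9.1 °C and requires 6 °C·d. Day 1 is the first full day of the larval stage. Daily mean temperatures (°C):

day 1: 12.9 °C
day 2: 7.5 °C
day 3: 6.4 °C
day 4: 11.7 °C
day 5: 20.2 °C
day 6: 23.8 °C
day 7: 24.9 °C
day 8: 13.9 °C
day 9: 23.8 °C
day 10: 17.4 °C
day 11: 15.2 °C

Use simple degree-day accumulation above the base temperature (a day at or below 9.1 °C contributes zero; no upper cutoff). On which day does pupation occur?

day 4

Daily DD above 9.1 °C: 3.8, 0.0, 0.0, 2.6, 11.1, 14.7, 15.8, 4.8, 14.7, 8.3, 6.1.
Cumulative: 3.8, 3.8, 3.8, 6.4, 17.5, 32.2, 48.0, 52.8, 67.5, 75.8, 81.9.
The total first reaches 6 DD on day 4.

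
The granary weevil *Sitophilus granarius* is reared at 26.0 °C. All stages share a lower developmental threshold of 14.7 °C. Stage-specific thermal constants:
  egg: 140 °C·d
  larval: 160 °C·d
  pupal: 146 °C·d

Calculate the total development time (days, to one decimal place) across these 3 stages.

Daily accumulation at 26.0 °C = 26.0 − 14.7 = 11.3 DD/day.
Total K = 140 + 160 + 146 = 446 DD.
Total duration = 446 / 11.3 = 39.469 ≈ 39.5 days.

39.5 days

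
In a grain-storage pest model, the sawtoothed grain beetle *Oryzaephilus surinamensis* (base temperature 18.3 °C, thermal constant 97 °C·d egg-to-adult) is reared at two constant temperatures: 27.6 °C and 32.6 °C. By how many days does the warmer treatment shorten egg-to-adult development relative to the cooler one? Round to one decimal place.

At 27.6 °C: 97 / (27.6 − 18.3) = 97 / 9.3 = 10.430 d.
At 32.6 °C: 97 / (32.6 − 18.3) = 97 / 14.3 = 6.783 d.
Difference = |10.430 − 6.783| = 3.647 ≈ 3.6 days.

3.6 days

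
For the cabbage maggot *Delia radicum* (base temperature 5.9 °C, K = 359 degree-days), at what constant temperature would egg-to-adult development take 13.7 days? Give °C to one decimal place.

32.1 °C

Required daily accumulation = 359 / 13.7 = 26.204 DD/day.
T = T_base + 26.204 = 5.9 + 26.204 = 32.104 ≈ 32.1 °C.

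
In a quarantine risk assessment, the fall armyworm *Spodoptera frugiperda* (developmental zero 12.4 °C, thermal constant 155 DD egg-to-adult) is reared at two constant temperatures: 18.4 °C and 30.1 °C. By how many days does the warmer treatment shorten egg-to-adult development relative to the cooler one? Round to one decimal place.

At 18.4 °C: 155 / (18.4 − 12.4) = 155 / 6.0 = 25.833 d.
At 30.1 °C: 155 / (30.1 − 12.4) = 155 / 17.7 = 8.757 d.
Difference = |25.833 − 8.757| = 17.076 ≈ 17.1 days.

17.1 days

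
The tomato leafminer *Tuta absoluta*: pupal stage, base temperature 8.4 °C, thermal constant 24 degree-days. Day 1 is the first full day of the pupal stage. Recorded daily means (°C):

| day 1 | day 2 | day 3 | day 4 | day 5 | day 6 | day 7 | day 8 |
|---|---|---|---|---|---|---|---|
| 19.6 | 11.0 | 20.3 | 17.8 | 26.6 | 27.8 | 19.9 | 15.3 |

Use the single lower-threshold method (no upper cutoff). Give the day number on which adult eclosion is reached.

Daily DD above 8.4 °C: 11.2, 2.6, 11.9, 9.4, 18.2, 19.4, 11.5, 6.9.
Cumulative: 11.2, 13.8, 25.7, 35.1, 53.3, 72.7, 84.2, 91.1.
The total first reaches 24 DD on day 3.

day 3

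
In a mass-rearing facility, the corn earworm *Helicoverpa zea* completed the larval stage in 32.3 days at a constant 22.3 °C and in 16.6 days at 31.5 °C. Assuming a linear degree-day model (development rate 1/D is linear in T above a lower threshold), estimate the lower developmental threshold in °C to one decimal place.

Under the model K = D·(T − T_b), so D₁·(T₁ − T_b) = D₂·(T₂ − T_b).
32.3·(22.3 − T_b) = 16.6·(31.5 − T_b)
T_b = (32.3·22.3 − 16.6·31.5) / (32.3 − 16.6) = 197.39 / 15.7 = 12.573 °C ≈ 12.6 °C.

12.6 °C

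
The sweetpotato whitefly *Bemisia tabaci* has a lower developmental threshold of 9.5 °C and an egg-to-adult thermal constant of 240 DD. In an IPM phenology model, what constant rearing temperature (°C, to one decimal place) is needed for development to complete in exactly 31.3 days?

Required daily accumulation = 240 / 31.3 = 7.668 DD/day.
T = T_base + 7.668 = 9.5 + 7.668 = 17.168 ≈ 17.2 °C.

17.2 °C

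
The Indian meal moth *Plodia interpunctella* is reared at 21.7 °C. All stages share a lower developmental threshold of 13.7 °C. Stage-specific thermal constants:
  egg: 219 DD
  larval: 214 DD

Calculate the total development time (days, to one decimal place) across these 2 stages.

54.1 days

Daily accumulation at 21.7 °C = 21.7 − 13.7 = 8.0 DD/day.
Total K = 219 + 214 = 433 DD.
Total duration = 433 / 8.0 = 54.125 ≈ 54.1 days.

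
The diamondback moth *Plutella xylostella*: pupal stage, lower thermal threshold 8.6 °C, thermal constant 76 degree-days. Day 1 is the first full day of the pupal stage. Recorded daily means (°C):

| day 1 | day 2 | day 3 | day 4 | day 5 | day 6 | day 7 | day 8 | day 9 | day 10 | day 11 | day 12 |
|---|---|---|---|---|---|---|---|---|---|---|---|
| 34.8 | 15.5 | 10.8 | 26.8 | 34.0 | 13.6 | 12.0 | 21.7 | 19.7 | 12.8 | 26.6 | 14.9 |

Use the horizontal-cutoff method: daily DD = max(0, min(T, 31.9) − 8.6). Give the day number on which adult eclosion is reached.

Daily DD above 8.6 °C (capped at 23.3): 23.3, 6.9, 2.2, 18.2, 23.3, 5.0, 3.4, 13.1, 11.1, 4.2, 18.0, 6.3.
Cumulative: 23.3, 30.2, 32.4, 50.6, 73.9, 78.9, 82.3, 95.4, 106.5, 110.7, 128.7, 135.0.
The total first reaches 76 DD on day 6.

day 6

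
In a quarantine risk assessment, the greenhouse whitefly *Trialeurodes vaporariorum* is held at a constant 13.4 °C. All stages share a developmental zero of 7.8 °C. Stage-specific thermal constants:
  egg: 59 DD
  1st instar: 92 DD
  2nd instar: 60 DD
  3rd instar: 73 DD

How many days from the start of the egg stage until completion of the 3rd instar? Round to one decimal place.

Daily accumulation at 13.4 °C = 13.4 − 7.8 = 5.6 DD/day.
Total K = 59 + 92 + 60 + 73 = 284 DD.
Total duration = 284 / 5.6 = 50.714 ≈ 50.7 days.

50.7 days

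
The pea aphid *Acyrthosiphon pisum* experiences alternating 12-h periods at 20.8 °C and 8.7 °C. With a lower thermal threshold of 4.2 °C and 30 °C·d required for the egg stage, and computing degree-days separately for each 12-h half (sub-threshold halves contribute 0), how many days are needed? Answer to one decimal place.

2.8 days

Day half: max(0, 20.8 − 4.2) × 0.5 = 16.6 × 0.5 = 8.30 DD.
Night half: max(0, 8.7 − 4.2) × 0.5 = 4.5 × 0.5 = 2.25 DD.
Per 24 h: 10.55 DD/day.
Duration = 30 / 10.55 = 2.844 ≈ 2.8 days.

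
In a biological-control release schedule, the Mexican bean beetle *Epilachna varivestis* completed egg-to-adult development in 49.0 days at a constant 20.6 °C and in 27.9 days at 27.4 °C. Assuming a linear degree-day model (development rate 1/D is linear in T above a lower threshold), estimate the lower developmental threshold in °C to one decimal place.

11.6 °C

Linear rate model ⇒ the product D·(T − T_b) is constant across temperatures.
49.0·(20.6 − T_b) = 27.9·(27.4 − T_b)
T_b = (49.0·20.6 − 27.9·27.4) / (49.0 − 27.9) = 244.94 / 21.1 = 11.609 °C ≈ 11.6 °C.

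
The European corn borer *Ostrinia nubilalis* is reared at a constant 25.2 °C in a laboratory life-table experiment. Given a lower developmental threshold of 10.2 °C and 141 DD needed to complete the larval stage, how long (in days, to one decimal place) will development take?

9.4 days

Daily accumulation = 25.2 − 10.2 = 15.0 DD/day.
Duration = 141 / 15.0 = 9.400 ≈ 9.4 days.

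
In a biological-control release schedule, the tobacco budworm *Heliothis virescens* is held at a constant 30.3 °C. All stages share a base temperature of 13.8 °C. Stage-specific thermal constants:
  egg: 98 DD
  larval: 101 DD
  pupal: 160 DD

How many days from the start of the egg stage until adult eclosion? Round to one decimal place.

21.8 days

Daily accumulation at 30.3 °C = 30.3 − 13.8 = 16.5 DD/day.
Total K = 98 + 101 + 160 = 359 DD.
Total duration = 359 / 16.5 = 21.758 ≈ 21.8 days.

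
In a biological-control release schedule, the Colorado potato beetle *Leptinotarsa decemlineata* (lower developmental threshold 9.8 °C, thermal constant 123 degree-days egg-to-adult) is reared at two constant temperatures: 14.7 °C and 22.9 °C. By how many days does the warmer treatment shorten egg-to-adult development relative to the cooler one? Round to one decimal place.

At 14.7 °C: 123 / (14.7 − 9.8) = 123 / 4.9 = 25.102 d.
At 22.9 °C: 123 / (22.9 − 9.8) = 123 / 13.1 = 9.389 d.
Difference = |25.102 − 9.389| = 15.713 ≈ 15.7 days.

15.7 days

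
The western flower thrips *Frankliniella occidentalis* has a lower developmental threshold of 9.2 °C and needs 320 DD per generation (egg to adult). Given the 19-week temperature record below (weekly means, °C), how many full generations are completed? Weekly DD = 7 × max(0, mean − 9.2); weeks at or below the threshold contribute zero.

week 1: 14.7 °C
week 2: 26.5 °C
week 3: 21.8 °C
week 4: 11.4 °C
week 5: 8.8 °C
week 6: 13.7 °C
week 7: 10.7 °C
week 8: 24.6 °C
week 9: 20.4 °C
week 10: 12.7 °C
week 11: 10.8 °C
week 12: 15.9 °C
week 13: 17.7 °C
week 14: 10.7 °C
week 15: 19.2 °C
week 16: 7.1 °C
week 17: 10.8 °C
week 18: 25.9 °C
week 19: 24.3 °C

2 generations

Weekly DD (7 × max(0, T̄ − 9.2)): 38.5, 121.1, 88.2, 15.4, 0.0, 31.5, 10.5, 107.8, 78.4, 24.5, 11.2, 46.9, 59.5, 10.5, 70.0, 0.0, 11.2, 116.9, 105.7.
Season total = 947.8 DD.
Complete generations = ⌊947.8 / 320⌋ = 2.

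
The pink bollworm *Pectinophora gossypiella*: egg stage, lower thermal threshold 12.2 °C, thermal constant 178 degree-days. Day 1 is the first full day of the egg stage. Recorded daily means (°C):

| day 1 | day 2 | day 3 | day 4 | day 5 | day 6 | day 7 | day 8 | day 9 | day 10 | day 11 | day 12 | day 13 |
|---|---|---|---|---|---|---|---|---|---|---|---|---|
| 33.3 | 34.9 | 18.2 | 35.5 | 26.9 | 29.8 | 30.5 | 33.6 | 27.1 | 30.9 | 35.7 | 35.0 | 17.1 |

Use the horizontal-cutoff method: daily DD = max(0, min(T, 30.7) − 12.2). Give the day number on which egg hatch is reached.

day 11

Daily DD above 12.2 °C (capped at 18.5): 18.5, 18.5, 6.0, 18.5, 14.7, 17.6, 18.3, 18.5, 14.9, 18.5, 18.5, 18.5, 4.9.
Cumulative: 18.5, 37.0, 43.0, 61.5, 76.2, 93.8, 112.1, 130.6, 145.5, 164.0, 182.5, 201.0, 205.9.
The total first reaches 178 DD on day 11.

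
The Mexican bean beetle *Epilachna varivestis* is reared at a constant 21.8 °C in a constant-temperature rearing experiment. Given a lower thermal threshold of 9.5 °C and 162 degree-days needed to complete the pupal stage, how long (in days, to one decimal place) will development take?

Daily accumulation = 21.8 − 9.5 = 12.3 DD/day.
Duration = 162 / 12.3 = 13.171 ≈ 13.2 days.

13.2 days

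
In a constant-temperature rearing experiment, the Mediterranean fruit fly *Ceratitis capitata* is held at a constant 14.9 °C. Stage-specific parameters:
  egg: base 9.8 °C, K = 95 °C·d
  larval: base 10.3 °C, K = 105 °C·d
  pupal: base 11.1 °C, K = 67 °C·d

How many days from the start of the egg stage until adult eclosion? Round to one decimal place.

egg: 95 / (14.9 − 9.8) = 95 / 5.1 = 18.627 d.
larval: 105 / (14.9 − 10.3) = 105 / 4.6 = 22.826 d.
pupal: 67 / (14.9 − 11.1) = 67 / 3.8 = 17.632 d.
Sum = 59.085 ≈ 59.1 days.

59.1 days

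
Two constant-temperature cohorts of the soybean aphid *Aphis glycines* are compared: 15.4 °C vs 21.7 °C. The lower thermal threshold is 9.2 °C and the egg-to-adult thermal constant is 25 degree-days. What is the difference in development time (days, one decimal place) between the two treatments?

At 15.4 °C: 25 / (15.4 − 9.2) = 25 / 6.2 = 4.032 d.
At 21.7 °C: 25 / (21.7 − 9.2) = 25 / 12.5 = 2.000 d.
Difference = |4.032 − 2.000| = 2.032 ≈ 2.0 days.

2.0 days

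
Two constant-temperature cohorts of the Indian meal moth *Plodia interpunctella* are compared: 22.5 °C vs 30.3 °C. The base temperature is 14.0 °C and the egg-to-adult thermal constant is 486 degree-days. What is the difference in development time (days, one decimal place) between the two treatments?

At 22.5 °C: 486 / (22.5 − 14.0) = 486 / 8.5 = 57.176 d.
At 30.3 °C: 486 / (30.3 − 14.0) = 486 / 16.3 = 29.816 d.
Difference = |57.176 − 29.816| = 27.361 ≈ 27.4 days.

27.4 days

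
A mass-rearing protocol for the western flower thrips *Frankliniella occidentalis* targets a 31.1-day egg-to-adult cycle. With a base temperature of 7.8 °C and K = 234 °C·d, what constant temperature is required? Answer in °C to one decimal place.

15.3 °C

Required daily accumulation = 234 / 31.1 = 7.524 DD/day.
T = T_base + 7.524 = 7.8 + 7.524 = 15.324 ≈ 15.3 °C.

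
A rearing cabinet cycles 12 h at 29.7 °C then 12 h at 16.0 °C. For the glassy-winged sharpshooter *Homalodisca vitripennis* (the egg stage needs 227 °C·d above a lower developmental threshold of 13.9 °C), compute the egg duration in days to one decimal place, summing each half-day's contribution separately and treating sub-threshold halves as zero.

25.4 days

Day half: max(0, 29.7 − 13.9) × 0.5 = 15.8 × 0.5 = 7.90 DD.
Night half: max(0, 16.0 − 13.9) × 0.5 = 2.1 × 0.5 = 1.05 DD.
Per 24 h: 8.95 DD/day.
Duration = 227 / 8.95 = 25.363 ≈ 25.4 days.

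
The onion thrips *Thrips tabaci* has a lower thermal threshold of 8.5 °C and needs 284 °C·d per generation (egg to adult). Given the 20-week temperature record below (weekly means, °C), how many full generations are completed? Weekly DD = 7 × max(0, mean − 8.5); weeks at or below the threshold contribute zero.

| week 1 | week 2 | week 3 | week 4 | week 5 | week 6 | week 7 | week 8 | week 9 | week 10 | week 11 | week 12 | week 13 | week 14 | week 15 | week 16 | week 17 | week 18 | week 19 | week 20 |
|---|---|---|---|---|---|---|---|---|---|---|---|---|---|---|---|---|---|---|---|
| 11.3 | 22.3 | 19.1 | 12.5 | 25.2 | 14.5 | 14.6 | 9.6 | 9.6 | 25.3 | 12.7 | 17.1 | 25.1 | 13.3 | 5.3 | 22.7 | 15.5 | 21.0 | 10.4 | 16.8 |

3 generations

Weekly DD (7 × max(0, T̄ − 8.5)): 19.6, 96.6, 74.2, 28.0, 116.9, 42.0, 42.7, 7.7, 7.7, 117.6, 29.4, 60.2, 116.2, 33.6, 0.0, 99.4, 49.0, 87.5, 13.3, 58.1.
Season total = 1099.7 DD.
Complete generations = ⌊1099.7 / 284⌋ = 3.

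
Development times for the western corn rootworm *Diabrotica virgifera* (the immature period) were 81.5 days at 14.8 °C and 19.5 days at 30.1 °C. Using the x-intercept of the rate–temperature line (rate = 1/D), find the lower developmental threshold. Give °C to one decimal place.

10.0 °C

Under the model K = D·(T − T_b), so D₁·(T₁ − T_b) = D₂·(T₂ − T_b).
81.5·(14.8 − T_b) = 19.5·(30.1 − T_b)
T_b = (81.5·14.8 − 19.5·30.1) / (81.5 − 19.5) = 619.25 / 62.0 = 9.988 °C ≈ 10.0 °C.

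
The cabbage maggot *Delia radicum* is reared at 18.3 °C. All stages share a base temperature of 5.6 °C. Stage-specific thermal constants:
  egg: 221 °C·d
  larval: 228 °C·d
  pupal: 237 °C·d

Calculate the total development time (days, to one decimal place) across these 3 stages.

Daily accumulation at 18.3 °C = 18.3 − 5.6 = 12.7 DD/day.
Total K = 221 + 228 + 237 = 686 DD.
Total duration = 686 / 12.7 = 54.016 ≈ 54.0 days.

54.0 days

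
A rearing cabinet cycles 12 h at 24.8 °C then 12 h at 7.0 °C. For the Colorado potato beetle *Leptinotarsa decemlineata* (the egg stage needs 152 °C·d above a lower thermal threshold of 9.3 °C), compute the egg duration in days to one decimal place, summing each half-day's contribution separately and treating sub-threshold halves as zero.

Day half: max(0, 24.8 − 9.3) × 0.5 = 15.5 × 0.5 = 7.75 DD.
Night half: max(0, 7.0 − 9.3) × 0.5 = 0.0 × 0.5 = 0.00 DD.
Per 24 h: 7.75 DD/day.
Duration = 152 / 7.75 = 19.613 ≈ 19.6 days.

19.6 days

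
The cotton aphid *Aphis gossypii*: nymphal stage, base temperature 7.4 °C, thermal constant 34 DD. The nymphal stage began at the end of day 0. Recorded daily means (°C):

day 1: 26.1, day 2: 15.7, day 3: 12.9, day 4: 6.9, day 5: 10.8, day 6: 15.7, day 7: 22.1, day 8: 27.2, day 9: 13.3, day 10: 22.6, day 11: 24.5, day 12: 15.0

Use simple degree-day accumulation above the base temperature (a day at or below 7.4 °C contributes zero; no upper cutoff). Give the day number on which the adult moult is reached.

Daily DD above 7.4 °C: 18.7, 8.3, 5.5, 0.0, 3.4, 8.3, 14.7, 19.8, 5.9, 15.2, 17.1, 7.6.
Cumulative: 18.7, 27.0, 32.5, 32.5, 35.9, 44.2, 58.9, 78.7, 84.6, 99.8, 116.9, 124.5.
The total first reaches 34 DD on day 5.

day 5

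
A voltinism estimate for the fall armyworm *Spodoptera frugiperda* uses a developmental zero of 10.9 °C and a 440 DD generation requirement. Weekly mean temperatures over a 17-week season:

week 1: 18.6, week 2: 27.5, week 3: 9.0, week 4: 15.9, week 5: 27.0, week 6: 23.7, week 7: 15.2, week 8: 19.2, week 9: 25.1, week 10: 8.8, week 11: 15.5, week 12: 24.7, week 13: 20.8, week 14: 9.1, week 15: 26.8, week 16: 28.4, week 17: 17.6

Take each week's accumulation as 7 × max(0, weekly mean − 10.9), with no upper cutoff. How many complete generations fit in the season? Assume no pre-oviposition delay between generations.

Weekly DD (7 × max(0, T̄ − 10.9)): 53.9, 116.2, 0.0, 35.0, 112.7, 89.6, 30.1, 58.1, 99.4, 0.0, 32.2, 96.6, 69.3, 0.0, 111.3, 122.5, 46.9.
Season total = 1073.8 DD.
Complete generations = ⌊1073.8 / 440⌋ = 2.

2 generations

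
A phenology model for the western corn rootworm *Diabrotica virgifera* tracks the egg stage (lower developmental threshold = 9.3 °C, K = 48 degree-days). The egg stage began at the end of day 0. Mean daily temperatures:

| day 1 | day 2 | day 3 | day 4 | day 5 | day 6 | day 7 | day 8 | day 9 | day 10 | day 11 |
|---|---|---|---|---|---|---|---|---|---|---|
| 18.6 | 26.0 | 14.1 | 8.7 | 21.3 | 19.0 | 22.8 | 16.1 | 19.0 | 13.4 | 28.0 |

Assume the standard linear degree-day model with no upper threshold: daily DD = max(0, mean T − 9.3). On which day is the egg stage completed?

day 6

Daily DD above 9.3 °C: 9.3, 16.7, 4.8, 0.0, 12.0, 9.7, 13.5, 6.8, 9.7, 4.1, 18.7.
Cumulative: 9.3, 26.0, 30.8, 30.8, 42.8, 52.5, 66.0, 72.8, 82.5, 86.6, 105.3.
The total first reaches 48 DD on day 6.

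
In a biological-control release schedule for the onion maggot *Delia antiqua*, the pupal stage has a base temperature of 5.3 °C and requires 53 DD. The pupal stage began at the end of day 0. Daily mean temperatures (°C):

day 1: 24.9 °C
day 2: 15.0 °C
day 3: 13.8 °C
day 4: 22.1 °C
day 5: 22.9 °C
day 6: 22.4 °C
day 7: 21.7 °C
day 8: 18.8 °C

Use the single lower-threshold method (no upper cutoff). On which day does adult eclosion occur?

Daily DD above 5.3 °C: 19.6, 9.7, 8.5, 16.8, 17.6, 17.1, 16.4, 13.5.
Cumulative: 19.6, 29.3, 37.8, 54.6, 72.2, 89.3, 105.7, 119.2.
The total first reaches 53 DD on day 4.

day 4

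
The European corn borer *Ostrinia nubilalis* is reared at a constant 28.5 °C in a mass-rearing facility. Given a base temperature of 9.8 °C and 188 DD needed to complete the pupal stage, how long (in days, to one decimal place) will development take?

Daily accumulation = 28.5 − 9.8 = 18.7 DD/day.
Duration = 188 / 18.7 = 10.053 ≈ 10.1 days.

10.1 days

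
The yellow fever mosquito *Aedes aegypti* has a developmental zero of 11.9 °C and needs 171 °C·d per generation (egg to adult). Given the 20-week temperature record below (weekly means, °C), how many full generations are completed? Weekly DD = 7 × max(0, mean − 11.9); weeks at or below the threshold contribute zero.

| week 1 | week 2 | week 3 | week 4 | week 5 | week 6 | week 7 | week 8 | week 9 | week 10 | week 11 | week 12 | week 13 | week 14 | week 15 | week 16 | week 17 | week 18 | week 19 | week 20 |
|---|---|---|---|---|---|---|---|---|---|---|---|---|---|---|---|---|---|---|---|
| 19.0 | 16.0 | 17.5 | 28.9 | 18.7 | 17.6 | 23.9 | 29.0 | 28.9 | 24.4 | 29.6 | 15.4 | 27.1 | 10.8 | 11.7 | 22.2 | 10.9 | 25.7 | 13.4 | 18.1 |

Weekly DD (7 × max(0, T̄ − 11.9)): 49.7, 28.7, 39.2, 119.0, 47.6, 39.9, 84.0, 119.7, 119.0, 87.5, 123.9, 24.5, 106.4, 0.0, 0.0, 72.1, 0.0, 96.6, 10.5, 43.4.
Season total = 1211.7 DD.
Complete generations = ⌊1211.7 / 171⌋ = 7.

7 generations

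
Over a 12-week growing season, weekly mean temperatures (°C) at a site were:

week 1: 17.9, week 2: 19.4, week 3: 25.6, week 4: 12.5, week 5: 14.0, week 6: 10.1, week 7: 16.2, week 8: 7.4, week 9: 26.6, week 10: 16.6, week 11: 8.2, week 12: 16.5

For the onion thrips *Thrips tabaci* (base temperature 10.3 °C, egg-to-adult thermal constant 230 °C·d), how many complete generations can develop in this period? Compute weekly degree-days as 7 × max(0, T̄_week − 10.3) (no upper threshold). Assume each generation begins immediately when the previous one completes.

2 generations

Weekly DD (7 × max(0, T̄ − 10.3)): 53.2, 63.7, 107.1, 15.4, 25.9, 0.0, 41.3, 0.0, 114.1, 44.1, 0.0, 43.4.
Season total = 508.2 DD.
Complete generations = ⌊508.2 / 230⌋ = 2.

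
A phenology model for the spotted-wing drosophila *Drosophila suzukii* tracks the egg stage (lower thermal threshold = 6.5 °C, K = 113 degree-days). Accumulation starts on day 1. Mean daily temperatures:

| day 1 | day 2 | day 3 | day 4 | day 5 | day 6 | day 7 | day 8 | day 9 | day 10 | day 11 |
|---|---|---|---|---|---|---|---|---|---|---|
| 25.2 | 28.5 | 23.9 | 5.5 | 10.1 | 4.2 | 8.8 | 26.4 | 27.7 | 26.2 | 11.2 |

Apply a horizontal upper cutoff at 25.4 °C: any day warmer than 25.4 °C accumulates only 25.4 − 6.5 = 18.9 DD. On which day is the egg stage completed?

day 10

Daily DD above 6.5 °C (capped at 18.9): 18.7, 18.9, 17.4, 0.0, 3.6, 0.0, 2.3, 18.9, 18.9, 18.9, 4.7.
Cumulative: 18.7, 37.6, 55.0, 55.0, 58.6, 58.6, 60.9, 79.8, 98.7, 117.6, 122.3.
The total first reaches 113 DD on day 10.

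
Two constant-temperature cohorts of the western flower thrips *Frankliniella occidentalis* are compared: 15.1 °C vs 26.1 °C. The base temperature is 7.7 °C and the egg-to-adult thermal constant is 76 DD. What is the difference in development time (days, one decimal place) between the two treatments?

At 15.1 °C: 76 / (15.1 − 7.7) = 76 / 7.4 = 10.270 d.
At 26.1 °C: 76 / (26.1 − 7.7) = 76 / 18.4 = 4.130 d.
Difference = |10.270 − 4.130| = 6.140 ≈ 6.1 days.

6.1 days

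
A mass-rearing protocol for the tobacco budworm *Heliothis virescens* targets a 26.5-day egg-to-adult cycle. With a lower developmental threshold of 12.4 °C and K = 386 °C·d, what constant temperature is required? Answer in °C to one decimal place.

Required daily accumulation = 386 / 26.5 = 14.566 DD/day.
T = T_base + 14.566 = 12.4 + 14.566 = 26.966 ≈ 27.0 °C.

27.0 °C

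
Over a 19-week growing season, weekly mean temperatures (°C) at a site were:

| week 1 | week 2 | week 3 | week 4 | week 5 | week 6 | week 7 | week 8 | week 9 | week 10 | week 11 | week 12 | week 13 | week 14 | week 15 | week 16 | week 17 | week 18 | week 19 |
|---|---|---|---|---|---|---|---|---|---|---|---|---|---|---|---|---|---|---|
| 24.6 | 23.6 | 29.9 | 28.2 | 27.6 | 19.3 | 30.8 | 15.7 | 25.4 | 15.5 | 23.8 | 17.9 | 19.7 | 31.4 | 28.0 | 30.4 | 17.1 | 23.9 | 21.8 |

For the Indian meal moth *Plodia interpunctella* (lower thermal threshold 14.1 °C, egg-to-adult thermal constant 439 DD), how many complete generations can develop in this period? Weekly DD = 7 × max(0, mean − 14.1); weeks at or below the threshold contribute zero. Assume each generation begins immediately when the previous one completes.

2 generations

Weekly DD (7 × max(0, T̄ − 14.1)): 73.5, 66.5, 110.6, 98.7, 94.5, 36.4, 116.9, 11.2, 79.1, 9.8, 67.9, 26.6, 39.2, 121.1, 97.3, 114.1, 21.0, 68.6, 53.9.
Season total = 1306.9 DD.
Complete generations = ⌊1306.9 / 439⌋ = 2.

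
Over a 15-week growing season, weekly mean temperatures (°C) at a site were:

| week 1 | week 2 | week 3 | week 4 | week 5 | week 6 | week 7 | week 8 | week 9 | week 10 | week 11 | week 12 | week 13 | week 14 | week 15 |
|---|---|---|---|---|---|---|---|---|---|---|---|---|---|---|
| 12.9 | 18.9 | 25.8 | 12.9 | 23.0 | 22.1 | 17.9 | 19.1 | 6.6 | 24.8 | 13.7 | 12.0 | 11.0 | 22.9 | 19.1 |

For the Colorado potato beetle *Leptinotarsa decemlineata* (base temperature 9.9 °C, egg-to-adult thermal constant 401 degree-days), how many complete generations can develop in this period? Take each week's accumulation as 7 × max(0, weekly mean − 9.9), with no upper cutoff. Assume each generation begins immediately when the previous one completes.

Weekly DD (7 × max(0, T̄ − 9.9)): 21.0, 63.0, 111.3, 21.0, 91.7, 85.4, 56.0, 64.4, 0.0, 104.3, 26.6, 14.7, 7.7, 91.0, 64.4.
Season total = 822.5 DD.
Complete generations = ⌊822.5 / 401⌋ = 2.

2 generations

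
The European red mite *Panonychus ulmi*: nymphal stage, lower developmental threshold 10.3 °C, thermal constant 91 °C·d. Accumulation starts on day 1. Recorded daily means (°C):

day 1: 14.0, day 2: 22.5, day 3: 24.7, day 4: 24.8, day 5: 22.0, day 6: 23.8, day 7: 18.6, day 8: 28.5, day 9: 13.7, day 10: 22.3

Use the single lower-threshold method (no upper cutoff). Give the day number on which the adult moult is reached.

Daily DD above 10.3 °C: 3.7, 12.2, 14.4, 14.5, 11.7, 13.5, 8.3, 18.2, 3.4, 12.0.
Cumulative: 3.7, 15.9, 30.3, 44.8, 56.5, 70.0, 78.3, 96.5, 99.9, 111.9.
The total first reaches 91 DD on day 8.

day 8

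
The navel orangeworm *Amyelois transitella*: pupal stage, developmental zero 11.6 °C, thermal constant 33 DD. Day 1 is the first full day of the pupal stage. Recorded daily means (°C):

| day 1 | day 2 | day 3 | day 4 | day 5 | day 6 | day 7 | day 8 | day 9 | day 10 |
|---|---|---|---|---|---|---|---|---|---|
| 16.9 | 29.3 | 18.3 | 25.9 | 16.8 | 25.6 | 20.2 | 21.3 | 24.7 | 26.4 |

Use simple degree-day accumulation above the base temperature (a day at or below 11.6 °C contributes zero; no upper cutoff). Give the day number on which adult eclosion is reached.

day 4

Daily DD above 11.6 °C: 5.3, 17.7, 6.7, 14.3, 5.2, 14.0, 8.6, 9.7, 13.1, 14.8.
Cumulative: 5.3, 23.0, 29.7, 44.0, 49.2, 63.2, 71.8, 81.5, 94.6, 109.4.
The total first reaches 33 DD on day 4.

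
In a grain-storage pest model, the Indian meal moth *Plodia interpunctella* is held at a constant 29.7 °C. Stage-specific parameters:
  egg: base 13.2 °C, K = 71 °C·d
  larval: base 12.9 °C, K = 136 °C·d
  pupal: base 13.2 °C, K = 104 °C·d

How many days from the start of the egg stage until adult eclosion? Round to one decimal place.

18.7 days

egg: 71 / (29.7 − 13.2) = 71 / 16.5 = 4.303 d.
larval: 136 / (29.7 − 12.9) = 136 / 16.8 = 8.095 d.
pupal: 104 / (29.7 − 13.2) = 104 / 16.5 = 6.303 d.
Sum = 18.701 ≈ 18.7 days.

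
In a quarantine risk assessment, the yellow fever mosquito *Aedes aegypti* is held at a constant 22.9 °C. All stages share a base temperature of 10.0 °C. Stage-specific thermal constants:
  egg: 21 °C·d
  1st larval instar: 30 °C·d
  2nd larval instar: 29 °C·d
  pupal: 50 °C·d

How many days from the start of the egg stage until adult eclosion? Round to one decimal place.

Daily accumulation at 22.9 °C = 22.9 − 10.0 = 12.9 DD/day.
Total K = 21 + 30 + 29 + 50 = 130 DD.
Total duration = 130 / 12.9 = 10.078 ≈ 10.1 days.

10.1 days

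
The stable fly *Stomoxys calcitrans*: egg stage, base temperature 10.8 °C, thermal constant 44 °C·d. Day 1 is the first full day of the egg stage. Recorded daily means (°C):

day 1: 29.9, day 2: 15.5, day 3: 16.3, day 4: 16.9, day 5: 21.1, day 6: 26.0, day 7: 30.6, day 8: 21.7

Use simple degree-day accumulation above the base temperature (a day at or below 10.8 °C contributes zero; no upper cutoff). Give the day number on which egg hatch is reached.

day 5

Daily DD above 10.8 °C: 19.1, 4.7, 5.5, 6.1, 10.3, 15.2, 19.8, 10.9.
Cumulative: 19.1, 23.8, 29.3, 35.4, 45.7, 60.9, 80.7, 91.6.
The total first reaches 44 DD on day 5.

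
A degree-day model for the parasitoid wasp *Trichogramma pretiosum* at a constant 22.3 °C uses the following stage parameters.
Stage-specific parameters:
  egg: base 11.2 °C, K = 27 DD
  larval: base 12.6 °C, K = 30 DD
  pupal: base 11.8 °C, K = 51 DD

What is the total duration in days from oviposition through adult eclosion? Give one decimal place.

10.4 days

egg: 27 / (22.3 − 11.2) = 27 / 11.1 = 2.432 d.
larval: 30 / (22.3 − 12.6) = 30 / 9.7 = 3.093 d.
pupal: 51 / (22.3 − 11.8) = 51 / 10.5 = 4.857 d.
Sum = 10.382 ≈ 10.4 days.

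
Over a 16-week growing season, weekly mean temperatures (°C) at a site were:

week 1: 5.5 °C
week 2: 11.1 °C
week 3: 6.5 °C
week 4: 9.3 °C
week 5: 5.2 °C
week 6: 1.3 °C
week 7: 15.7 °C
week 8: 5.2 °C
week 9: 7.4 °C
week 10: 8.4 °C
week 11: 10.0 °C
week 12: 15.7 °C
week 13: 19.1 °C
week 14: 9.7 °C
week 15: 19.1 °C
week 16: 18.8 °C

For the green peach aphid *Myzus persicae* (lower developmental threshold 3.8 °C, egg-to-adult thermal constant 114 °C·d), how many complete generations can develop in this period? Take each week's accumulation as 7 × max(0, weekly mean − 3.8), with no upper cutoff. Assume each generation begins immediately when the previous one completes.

6 generations

Weekly DD (7 × max(0, T̄ − 3.8)): 11.9, 51.1, 18.9, 38.5, 9.8, 0.0, 83.3, 9.8, 25.2, 32.2, 43.4, 83.3, 107.1, 41.3, 107.1, 105.0.
Season total = 767.9 DD.
Complete generations = ⌊767.9 / 114⌋ = 6.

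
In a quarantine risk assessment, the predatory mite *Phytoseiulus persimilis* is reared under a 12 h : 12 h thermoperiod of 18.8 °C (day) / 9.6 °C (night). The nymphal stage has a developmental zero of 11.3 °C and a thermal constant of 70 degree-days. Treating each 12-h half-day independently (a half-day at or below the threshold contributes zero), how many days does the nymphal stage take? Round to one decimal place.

Day half: max(0, 18.8 − 11.3) × 0.5 = 7.5 × 0.5 = 3.75 DD.
Night half: max(0, 9.6 − 11.3) × 0.5 = 0.0 × 0.5 = 0.00 DD.
Per 24 h: 3.75 DD/day.
Duration = 70 / 3.75 = 18.667 ≈ 18.7 days.

18.7 days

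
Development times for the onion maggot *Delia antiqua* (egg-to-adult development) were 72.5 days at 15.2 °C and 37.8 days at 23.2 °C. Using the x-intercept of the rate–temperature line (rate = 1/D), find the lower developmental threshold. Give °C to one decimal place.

6.5 °C

Equal thermal constants: D₁(T₁ − T_b) = D₂(T₂ − T_b).
72.5·(15.2 − T_b) = 37.8·(23.2 − T_b)
T_b = (72.5·15.2 − 37.8·23.2) / (72.5 − 37.8) = 225.04 / 34.7 = 6.485 °C ≈ 6.5 °C.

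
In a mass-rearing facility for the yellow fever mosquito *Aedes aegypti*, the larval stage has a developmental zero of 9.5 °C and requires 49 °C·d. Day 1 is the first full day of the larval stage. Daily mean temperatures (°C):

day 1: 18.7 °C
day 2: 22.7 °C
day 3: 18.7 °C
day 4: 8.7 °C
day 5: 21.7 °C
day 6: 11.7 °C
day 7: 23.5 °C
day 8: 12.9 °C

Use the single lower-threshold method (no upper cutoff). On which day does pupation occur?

Daily DD above 9.5 °C: 9.2, 13.2, 9.2, 0.0, 12.2, 2.2, 14.0, 3.4.
Cumulative: 9.2, 22.4, 31.6, 31.6, 43.8, 46.0, 60.0, 63.4.
The total first reaches 49 DD on day 7.

day 7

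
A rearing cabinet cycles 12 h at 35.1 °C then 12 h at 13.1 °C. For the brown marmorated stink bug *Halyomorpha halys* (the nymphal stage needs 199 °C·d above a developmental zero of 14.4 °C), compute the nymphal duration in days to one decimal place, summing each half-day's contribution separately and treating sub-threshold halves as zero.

19.2 days

Day half: max(0, 35.1 − 14.4) × 0.5 = 20.7 × 0.5 = 10.35 DD.
Night half: max(0, 13.1 − 14.4) × 0.5 = 0.0 × 0.5 = 0.00 DD.
Per 24 h: 10.35 DD/day.
Duration = 199 / 10.35 = 19.227 ≈ 19.2 days.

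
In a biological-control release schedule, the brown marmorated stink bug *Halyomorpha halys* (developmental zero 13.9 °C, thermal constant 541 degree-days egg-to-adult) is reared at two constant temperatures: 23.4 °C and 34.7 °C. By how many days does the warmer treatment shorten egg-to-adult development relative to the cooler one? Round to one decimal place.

30.9 days

At 23.4 °C: 541 / (23.4 − 13.9) = 541 / 9.5 = 56.947 d.
At 34.7 °C: 541 / (34.7 − 13.9) = 541 / 20.8 = 26.010 d.
Difference = |56.947 − 26.010| = 30.938 ≈ 30.9 days.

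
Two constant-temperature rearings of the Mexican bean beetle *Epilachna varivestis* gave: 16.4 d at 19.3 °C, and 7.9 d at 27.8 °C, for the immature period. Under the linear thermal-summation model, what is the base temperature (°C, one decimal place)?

Linear rate model ⇒ the product D·(T − T_b) is constant across temperatures.
16.4·(19.3 − T_b) = 7.9·(27.8 − T_b)
T_b = (16.4·19.3 − 7.9·27.8) / (16.4 − 7.9) = 96.90 / 8.5 = 11.400 °C ≈ 11.4 °C.

11.4 °C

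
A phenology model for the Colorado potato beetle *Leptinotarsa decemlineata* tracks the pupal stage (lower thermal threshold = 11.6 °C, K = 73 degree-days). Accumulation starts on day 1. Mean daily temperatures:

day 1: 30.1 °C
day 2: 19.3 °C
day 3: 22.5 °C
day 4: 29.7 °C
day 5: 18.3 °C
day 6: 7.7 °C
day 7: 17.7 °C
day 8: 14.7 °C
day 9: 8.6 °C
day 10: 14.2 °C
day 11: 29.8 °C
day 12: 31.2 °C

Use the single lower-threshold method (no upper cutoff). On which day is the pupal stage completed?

day 10

Daily DD above 11.6 °C: 18.5, 7.7, 10.9, 18.1, 6.7, 0.0, 6.1, 3.1, 0.0, 2.6, 18.2, 19.6.
Cumulative: 18.5, 26.2, 37.1, 55.2, 61.9, 61.9, 68.0, 71.1, 71.1, 73.7, 91.9, 111.5.
The total first reaches 73 DD on day 10.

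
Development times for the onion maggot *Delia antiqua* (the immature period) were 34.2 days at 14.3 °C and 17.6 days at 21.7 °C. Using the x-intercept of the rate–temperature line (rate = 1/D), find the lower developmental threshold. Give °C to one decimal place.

6.5 °C

Equal thermal constants: D₁(T₁ − T_b) = D₂(T₂ − T_b).
34.2·(14.3 − T_b) = 17.6·(21.7 − T_b)
T_b = (34.2·14.3 − 17.6·21.7) / (34.2 − 17.6) = 107.14 / 16.6 = 6.454 °C ≈ 6.5 °C.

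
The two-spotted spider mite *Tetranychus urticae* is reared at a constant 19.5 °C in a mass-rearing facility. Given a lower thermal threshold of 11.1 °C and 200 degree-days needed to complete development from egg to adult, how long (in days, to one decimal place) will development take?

23.8 days

Daily accumulation = 19.5 − 11.1 = 8.4 DD/day.
Duration = 200 / 8.4 = 23.810 ≈ 23.8 days.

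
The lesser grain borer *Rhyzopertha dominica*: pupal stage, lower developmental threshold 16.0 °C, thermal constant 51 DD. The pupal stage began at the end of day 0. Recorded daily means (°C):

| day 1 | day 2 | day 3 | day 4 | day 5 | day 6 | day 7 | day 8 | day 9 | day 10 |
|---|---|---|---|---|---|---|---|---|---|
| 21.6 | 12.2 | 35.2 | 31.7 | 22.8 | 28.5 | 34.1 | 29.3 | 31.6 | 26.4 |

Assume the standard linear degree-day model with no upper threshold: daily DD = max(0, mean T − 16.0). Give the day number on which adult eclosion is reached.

day 6

Daily DD above 16.0 °C: 5.6, 0.0, 19.2, 15.7, 6.8, 12.5, 18.1, 13.3, 15.6, 10.4.
Cumulative: 5.6, 5.6, 24.8, 40.5, 47.3, 59.8, 77.9, 91.2, 106.8, 117.2.
The total first reaches 51 DD on day 6.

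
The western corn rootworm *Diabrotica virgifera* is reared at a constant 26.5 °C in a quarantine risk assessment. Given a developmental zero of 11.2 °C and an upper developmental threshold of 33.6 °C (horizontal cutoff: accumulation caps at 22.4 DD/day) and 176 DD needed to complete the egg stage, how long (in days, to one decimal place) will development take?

11.5 days

Daily accumulation = 26.5 − 11.2 = 15.3 DD/day.
Duration = 176 / 15.3 = 11.503 ≈ 11.5 days.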